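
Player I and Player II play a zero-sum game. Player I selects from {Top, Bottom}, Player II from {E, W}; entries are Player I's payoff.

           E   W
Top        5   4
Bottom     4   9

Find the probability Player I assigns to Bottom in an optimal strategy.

1/6

Row minima: Top → 4, Bottom → 4; maximin = 4.
Column maxima: E → 5, W → 9; minimax = 5.
4 ≠ 5, so there is no saddle point; optimal play is mixed.
Let Player I play Top with probability p. Expected payoff against E: 5p + 4(1−p) = p + 4; against W: 4p + 9(1−p) = −5p + 9.
Setting these equal: p + 4 = −5p + 9 ⇒ 6p = 5 ⇒ p = 5/6, and the value is (1)·(5/6) + 4 = 29/6.
For Player II: with q = P(E), equating Top's and Bottom's payoffs gives q + 4 = −5q + 9 ⇒ q = 5/6.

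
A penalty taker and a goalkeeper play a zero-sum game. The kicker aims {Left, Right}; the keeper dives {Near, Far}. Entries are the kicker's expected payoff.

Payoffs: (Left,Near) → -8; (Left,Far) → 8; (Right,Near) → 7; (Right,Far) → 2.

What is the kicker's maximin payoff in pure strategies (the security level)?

Row minima: Left → -8, Right → 2.
The best of these is 2.

2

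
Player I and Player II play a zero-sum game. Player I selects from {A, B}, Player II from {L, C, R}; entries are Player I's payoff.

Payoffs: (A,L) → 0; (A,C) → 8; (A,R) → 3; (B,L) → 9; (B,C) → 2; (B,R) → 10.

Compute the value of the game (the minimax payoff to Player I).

Row minima: A → 0, B → 2; maximin = 2.
Column maxima: L → 9, C → 8, R → 10; minimax = 8.
2 ≠ 8, so there is no saddle point; optimal play is mixed.
R is strictly dominated by L (it gives Player I strictly more in every row), so Player II never plays it.
On the remaining 2×2 (A, B vs L, C):
Let Player I play A with probability p. Expected payoff against L: 0p + 9(1−p) = −9p + 9; against C: 8p + 2(1−p) = 6p + 2.
Setting these equal: −9p + 9 = 6p + 2 ⇒ −15p = -7 ⇒ p = 7/15, and the value is (-9)·(7/15) + 9 = 24/5.
For Player II: with q = P(L), equating A's and B's payoffs gives −8q + 8 = 7q + 2 ⇒ q = 2/5.

24/5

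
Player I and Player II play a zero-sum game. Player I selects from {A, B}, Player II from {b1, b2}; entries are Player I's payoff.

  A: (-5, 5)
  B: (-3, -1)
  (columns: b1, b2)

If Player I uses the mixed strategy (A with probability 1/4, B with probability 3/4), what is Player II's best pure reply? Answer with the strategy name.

If Player II plays b1, Player I's expected payoff is (1/4)·(-5) + (3/4)·(-3) = -7/2.
If Player II plays b2, Player I's expected payoff is (1/4)·5 + (3/4)·(-1) = 1/2.
Player II minimizes Player I's payoff; the smallest is -7/2, so the best response is b1.

b1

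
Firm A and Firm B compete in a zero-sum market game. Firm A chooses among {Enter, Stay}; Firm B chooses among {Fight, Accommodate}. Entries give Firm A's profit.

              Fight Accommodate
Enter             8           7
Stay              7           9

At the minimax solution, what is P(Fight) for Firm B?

2/3

Row minima: Enter → 7, Stay → 7; maximin = 7.
Column maxima: Fight → 8, Accommodate → 9; minimax = 8.
7 ≠ 8, so there is no saddle point; optimal play is mixed.
Let Firm A play Enter with probability p. Expected payoff against Fight: 8p + 7(1−p) = p + 7; against Accommodate: 7p + 9(1−p) = −2p + 9.
Setting these equal: p + 7 = −2p + 9 ⇒ 3p = 2 ⇒ p = 2/3, and the value is (1)·(2/3) + 7 = 23/3.
For Firm B: with q = P(Fight), equating Enter's and Stay's payoffs gives q + 7 = −2q + 9 ⇒ q = 2/3.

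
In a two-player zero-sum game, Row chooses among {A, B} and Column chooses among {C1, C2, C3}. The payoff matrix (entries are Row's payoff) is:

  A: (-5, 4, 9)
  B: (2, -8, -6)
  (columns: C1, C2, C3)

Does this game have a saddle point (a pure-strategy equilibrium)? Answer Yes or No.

No

Row minima: A → -5, B → -8; maximin = -5.
Column maxima: C1 → 2, C2 → 4, C3 → 9; minimax = 2.
-5 ≠ 2, so no pure-strategy equilibrium exists.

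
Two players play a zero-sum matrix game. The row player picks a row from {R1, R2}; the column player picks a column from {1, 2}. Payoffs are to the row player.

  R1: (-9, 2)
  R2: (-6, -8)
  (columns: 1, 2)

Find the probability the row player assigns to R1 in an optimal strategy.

2/13

Row minima: R1 → -9, R2 → -8; maximin = -8.
Column maxima: 1 → -6, 2 → 2; minimax = -6.
-8 ≠ -6, so there is no saddle point; optimal play is mixed.
Let the row player play R1 with probability p. Expected payoff against 1: (-9)p + (-6)(1−p) = −3p − 6; against 2: 2p + (-8)(1−p) = 10p − 8.
Setting these equal: −3p − 6 = 10p − 8 ⇒ −13p = -2 ⇒ p = 2/13, and the value is (-3)·(2/13) − 6 = -84/13.
For the column player: with q = P(1), equating R1's and R2's payoffs gives −11q + 2 = 2q − 8 ⇒ q = 10/13.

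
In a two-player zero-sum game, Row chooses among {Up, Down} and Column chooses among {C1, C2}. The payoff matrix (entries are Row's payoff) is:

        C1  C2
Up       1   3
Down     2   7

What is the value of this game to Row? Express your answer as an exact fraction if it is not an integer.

2

Row minima: Up → 1, Down → 2; maximin = 2.
Column maxima: C1 → 2, C2 → 7; minimax = 2.
Since maximin = minimax = 2, there is a saddle point and the value is 2.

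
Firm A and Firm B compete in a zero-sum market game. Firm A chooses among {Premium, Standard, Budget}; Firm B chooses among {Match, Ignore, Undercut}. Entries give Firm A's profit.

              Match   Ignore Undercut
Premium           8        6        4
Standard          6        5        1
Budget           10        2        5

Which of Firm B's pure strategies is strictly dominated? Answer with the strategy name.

Ignore holds Firm A's payoff strictly below Match in every row: 6 < 8, 5 < 6, 2 < 10.
So Match is strictly dominated for Firm B.

Match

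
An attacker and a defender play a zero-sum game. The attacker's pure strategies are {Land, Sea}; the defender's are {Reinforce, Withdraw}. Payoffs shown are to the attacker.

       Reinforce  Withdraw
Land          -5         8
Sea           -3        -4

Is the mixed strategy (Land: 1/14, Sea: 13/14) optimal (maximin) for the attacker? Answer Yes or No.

Against Reinforce this mix gives (1/14)·(-5) + (13/14)·(-3) = -22/7.
Against Withdraw this mix gives (1/14)·8 + (13/14)·(-4) = -22/7.
All of the defender's active replies (Reinforce, Withdraw) yield -22/7, and no column does worse for the attacker. The mix makes the defender indifferent and guarantees -22/7, so it is optimal.

Yes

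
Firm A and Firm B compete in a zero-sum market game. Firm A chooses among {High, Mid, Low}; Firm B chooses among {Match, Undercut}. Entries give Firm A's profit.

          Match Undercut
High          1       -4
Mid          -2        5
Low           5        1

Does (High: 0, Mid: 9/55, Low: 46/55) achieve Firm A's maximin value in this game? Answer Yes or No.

Against Match this mix gives (9/55)·(-2) + (46/55)·5 = 212/55.
Against Undercut this mix gives (9/55)·5 + (46/55)·1 = 91/55.
Firm B will play Undercut, holding Firm A to 91/55. Shifting weight toward the row that does better against Undercut would raise this floor (the equalizing mix achieves 27/11 against both Undercut and Match), so the proposed strategy is not optimal.

No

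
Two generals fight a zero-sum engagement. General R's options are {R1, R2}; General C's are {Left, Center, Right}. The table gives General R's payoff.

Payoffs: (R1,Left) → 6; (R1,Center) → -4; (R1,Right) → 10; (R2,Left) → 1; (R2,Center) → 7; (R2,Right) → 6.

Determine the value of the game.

Row minima: R1 → -4, R2 → 1; maximin = 1.
Column maxima: Left → 6, Center → 7, Right → 10; minimax = 6.
1 ≠ 6, so there is no saddle point; optimal play is mixed.
Right is strictly dominated by Left (it gives General R strictly more in every row), so General C never plays it.
On the remaining 2×2 (R1, R2 vs Left, Center):
Let General R play R1 with probability p. Expected payoff against Left: 6p + 1(1−p) = 5p + 1; against Center: (-4)p + 7(1−p) = −11p + 7.
Setting these equal: 5p + 1 = −11p + 7 ⇒ 16p = 6 ⇒ p = 3/8, and the value is (5)·(3/8) + 1 = 23/8.
For General C: with q = P(Left), equating R1's and R2's payoffs gives 10q − 4 = −6q + 7 ⇒ q = 11/16.

23/8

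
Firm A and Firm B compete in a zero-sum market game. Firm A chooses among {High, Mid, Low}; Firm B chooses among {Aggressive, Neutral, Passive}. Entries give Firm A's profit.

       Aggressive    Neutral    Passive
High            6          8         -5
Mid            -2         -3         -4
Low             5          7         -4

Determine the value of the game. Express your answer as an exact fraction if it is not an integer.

-4

Row minima: High → -5, Mid → -4, Low → -4; maximin = -4.
Column maxima: Aggressive → 6, Neutral → 8, Passive → -4; minimax = -4.
Since maximin = minimax = -4, there is a saddle point and the value is -4.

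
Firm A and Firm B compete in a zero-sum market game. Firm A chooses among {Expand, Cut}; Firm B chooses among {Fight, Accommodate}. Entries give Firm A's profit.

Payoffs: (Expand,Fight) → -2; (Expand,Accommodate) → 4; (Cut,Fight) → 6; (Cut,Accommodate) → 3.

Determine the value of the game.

10/3

Row minima: Expand → -2, Cut → 3; maximin = 3.
Column maxima: Fight → 6, Accommodate → 4; minimax = 4.
3 ≠ 4, so there is no saddle point; optimal play is mixed.
Let Firm A play Expand with probability p. Expected payoff against Fight: (-2)p + 6(1−p) = −8p + 6; against Accommodate: 4p + 3(1−p) = p + 3.
Setting these equal: −8p + 6 = p + 3 ⇒ −9p = -3 ⇒ p = 1/3, and the value is (-8)·(1/3) + 6 = 10/3.
For Firm B: with q = P(Fight), equating Expand's and Cut's payoffs gives −6q + 4 = 3q + 3 ⇒ q = 1/9.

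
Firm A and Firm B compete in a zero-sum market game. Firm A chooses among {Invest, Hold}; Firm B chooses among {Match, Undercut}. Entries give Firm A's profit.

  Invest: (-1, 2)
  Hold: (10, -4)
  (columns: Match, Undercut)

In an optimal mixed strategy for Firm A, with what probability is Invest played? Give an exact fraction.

Row minima: Invest → -1, Hold → -4; maximin = -1.
Column maxima: Match → 10, Undercut → 2; minimax = 2.
-1 ≠ 2, so there is no saddle point; optimal play is mixed.
Let Firm A play Invest with probability p. Expected payoff against Match: (-1)p + 10(1−p) = −11p + 10; against Undercut: 2p + (-4)(1−p) = 6p − 4.
Setting these equal: −11p + 10 = 6p − 4 ⇒ −17p = -14 ⇒ p = 14/17, and the value is (-11)·(14/17) + 10 = 16/17.
For Firm B: with q = P(Match), equating Invest's and Hold's payoffs gives −3q + 2 = 14q − 4 ⇒ q = 6/17.

14/17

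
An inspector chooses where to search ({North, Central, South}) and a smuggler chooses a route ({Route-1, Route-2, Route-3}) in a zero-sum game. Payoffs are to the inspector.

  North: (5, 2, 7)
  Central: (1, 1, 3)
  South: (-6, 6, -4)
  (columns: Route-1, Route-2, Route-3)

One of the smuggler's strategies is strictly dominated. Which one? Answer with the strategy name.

Route-1 holds the inspector's payoff strictly below Route-3 in every row: 5 < 7, 1 < 3, -6 < -4.
So Route-3 is strictly dominated for the smuggler.

Route-3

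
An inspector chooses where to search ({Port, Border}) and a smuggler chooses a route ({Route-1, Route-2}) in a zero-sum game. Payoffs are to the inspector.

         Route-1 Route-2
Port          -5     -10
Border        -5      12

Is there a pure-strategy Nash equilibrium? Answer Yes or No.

Yes

Row minima: Port → -10, Border → -5; maximin = -5.
Column maxima: Route-1 → -5, Route-2 → 12; minimax = -5.
maximin = minimax = -5, so a saddle point exists.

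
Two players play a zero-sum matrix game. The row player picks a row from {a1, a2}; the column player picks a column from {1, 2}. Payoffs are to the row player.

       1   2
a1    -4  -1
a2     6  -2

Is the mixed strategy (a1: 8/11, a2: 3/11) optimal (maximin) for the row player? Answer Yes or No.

Yes

Against 1 this mix gives (8/11)·(-4) + (3/11)·6 = -14/11.
Against 2 this mix gives (8/11)·(-1) + (3/11)·(-2) = -14/11.
All of the column player's active replies (1, 2) yield -14/11, and no column does worse for the row player. The mix makes the column player indifferent and guarantees -14/11, so it is optimal.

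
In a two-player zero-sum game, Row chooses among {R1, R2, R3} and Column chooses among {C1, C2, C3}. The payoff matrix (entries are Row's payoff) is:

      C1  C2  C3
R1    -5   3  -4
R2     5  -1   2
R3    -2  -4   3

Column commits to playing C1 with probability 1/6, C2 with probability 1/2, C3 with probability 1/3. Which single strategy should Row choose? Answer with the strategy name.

Expected payoff of R1: (1/6)·(-5) + (1/2)·3 + (1/3)·(-4) = -2/3.
Expected payoff of R2: (1/6)·5 + (1/2)·(-1) + (1/3)·2 = 1.
Expected payoff of R3: (1/6)·(-2) + (1/2)·(-4) + (1/3)·3 = -4/3.
The largest is 1, so Row's best response is R2.

R2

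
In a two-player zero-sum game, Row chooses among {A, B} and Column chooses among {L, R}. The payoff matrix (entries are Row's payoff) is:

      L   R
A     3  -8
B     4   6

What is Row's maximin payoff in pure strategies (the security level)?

Row minima: A → -8, B → 4.
The best of these is 4.

4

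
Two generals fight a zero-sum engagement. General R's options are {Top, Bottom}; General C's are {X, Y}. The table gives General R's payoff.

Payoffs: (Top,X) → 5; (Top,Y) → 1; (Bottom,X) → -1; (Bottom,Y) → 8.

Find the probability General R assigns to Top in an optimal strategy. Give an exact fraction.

Row minima: Top → 1, Bottom → -1; maximin = 1.
Column maxima: X → 5, Y → 8; minimax = 5.
1 ≠ 5, so there is no saddle point; optimal play is mixed.
Let General R play Top with probability p. Expected payoff against X: 5p + (-1)(1−p) = 6p − 1; against Y: 1p + 8(1−p) = −7p + 8.
Setting these equal: 6p − 1 = −7p + 8 ⇒ 13p = 9 ⇒ p = 9/13, and the value is (6)·(9/13) − 1 = 41/13.
For General C: with q = P(X), equating Top's and Bottom's payoffs gives 4q + 1 = −9q + 8 ⇒ q = 7/13.

9/13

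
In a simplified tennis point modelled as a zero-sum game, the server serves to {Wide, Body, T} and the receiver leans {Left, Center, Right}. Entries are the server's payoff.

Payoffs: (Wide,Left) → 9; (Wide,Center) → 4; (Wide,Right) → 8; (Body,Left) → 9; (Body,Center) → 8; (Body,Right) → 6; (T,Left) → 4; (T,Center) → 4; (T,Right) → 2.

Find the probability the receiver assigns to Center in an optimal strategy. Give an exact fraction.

Row minima: Wide → 4, Body → 6, T → 2; maximin = 6.
Column maxima: Left → 9, Center → 8, Right → 8; minimax = 8.
6 ≠ 8, so there is no saddle point; optimal play is mixed.
T is strictly dominated by Body, so the server never plays it.
With T eliminated, Left is strictly dominated by Center (it gives the server strictly more in every remaining row), so the receiver never plays it.
On the remaining 2×2 (Wide, Body vs Center, Right):
Let the server play Wide with probability p. Expected payoff against Center: 4p + 8(1−p) = −4p + 8; against Right: 8p + 6(1−p) = 2p + 6.
Setting these equal: −4p + 8 = 2p + 6 ⇒ −6p = -2 ⇒ p = 1/3, and the value is (-4)·(1/3) + 8 = 20/3.
For the receiver: with q = P(Center), equating Wide's and Body's payoffs gives −4q + 8 = 2q + 6 ⇒ q = 1/3.

1/3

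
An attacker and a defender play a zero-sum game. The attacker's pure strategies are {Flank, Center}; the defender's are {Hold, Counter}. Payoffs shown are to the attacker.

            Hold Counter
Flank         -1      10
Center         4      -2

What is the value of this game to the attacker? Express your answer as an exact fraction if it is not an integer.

38/17

Row minima: Flank → -1, Center → -2; maximin = -1.
Column maxima: Hold → 4, Counter → 10; minimax = 4.
-1 ≠ 4, so there is no saddle point; optimal play is mixed.
Let the attacker play Flank with probability p. Expected payoff against Hold: (-1)p + 4(1−p) = −5p + 4; against Counter: 10p + (-2)(1−p) = 12p − 2.
Setting these equal: −5p + 4 = 12p − 2 ⇒ −17p = -6 ⇒ p = 6/17, and the value is (-5)·(6/17) + 4 = 38/17.
For the defender: with q = P(Hold), equating Flank's and Center's payoffs gives −11q + 10 = 6q − 2 ⇒ q = 12/17.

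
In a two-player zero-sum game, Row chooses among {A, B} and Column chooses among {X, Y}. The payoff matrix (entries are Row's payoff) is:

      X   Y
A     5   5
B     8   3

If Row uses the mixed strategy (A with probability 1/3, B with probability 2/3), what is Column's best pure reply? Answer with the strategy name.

Y

If Column plays X, Row's expected payoff is (1/3)·5 + (2/3)·8 = 7.
If Column plays Y, Row's expected payoff is (1/3)·5 + (2/3)·3 = 11/3.
Column minimizes Row's payoff; the smallest is 11/3, so the best response is Y.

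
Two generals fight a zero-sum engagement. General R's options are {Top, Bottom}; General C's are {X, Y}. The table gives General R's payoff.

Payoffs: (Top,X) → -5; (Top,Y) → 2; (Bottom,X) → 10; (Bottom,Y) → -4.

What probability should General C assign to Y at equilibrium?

Row minima: Top → -5, Bottom → -4; maximin = -4.
Column maxima: X → 10, Y → 2; minimax = 2.
-4 ≠ 2, so there is no saddle point; optimal play is mixed.
Let General R play Top with probability p. Expected payoff against X: (-5)p + 10(1−p) = −15p + 10; against Y: 2p + (-4)(1−p) = 6p − 4.
Setting these equal: −15p + 10 = 6p − 4 ⇒ −21p = -14 ⇒ p = 2/3, and the value is (-15)·(2/3) + 10 = 0.
For General C: with q = P(X), equating Top's and Bottom's payoffs gives −7q + 2 = 14q − 4 ⇒ q = 2/7.

5/7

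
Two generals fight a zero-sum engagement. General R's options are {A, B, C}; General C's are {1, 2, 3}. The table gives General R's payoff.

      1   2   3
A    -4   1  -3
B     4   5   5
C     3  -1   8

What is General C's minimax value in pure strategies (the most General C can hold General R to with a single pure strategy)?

Column maxima: 1 → 4, 2 → 5, 3 → 8.
The smallest of these is 4.

4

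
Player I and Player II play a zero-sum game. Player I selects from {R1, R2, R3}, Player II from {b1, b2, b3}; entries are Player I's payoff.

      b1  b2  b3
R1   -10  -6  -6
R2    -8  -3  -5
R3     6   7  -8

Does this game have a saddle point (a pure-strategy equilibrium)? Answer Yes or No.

Row minima: R1 → -10, R2 → -8, R3 → -8; maximin = -8.
Column maxima: b1 → 6, b2 → 7, b3 → -5; minimax = -5.
-8 ≠ -5, so no pure-strategy equilibrium exists.

No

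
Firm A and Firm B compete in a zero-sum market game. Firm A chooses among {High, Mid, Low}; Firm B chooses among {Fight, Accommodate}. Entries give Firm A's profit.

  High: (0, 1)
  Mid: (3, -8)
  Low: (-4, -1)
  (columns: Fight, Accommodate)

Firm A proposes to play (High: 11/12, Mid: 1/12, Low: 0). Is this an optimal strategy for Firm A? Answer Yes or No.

Yes

Against Fight this mix gives (11/12)·0 + (1/12)·3 = 1/4.
Against Accommodate this mix gives (11/12)·1 + (1/12)·(-8) = 1/4.
All of Firm B's active replies (Fight, Accommodate) yield 1/4, and no column does worse for Firm A. The mix makes Firm B indifferent and guarantees 1/4, so it is optimal.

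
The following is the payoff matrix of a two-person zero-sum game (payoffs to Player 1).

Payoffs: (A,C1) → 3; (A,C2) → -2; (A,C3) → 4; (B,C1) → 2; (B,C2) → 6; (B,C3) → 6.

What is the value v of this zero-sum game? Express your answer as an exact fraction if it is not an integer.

Row minima: A → -2, B → 2; maximin = 2.
Column maxima: C1 → 3, C2 → 6, C3 → 6; minimax = 3.
2 ≠ 3, so there is no saddle point; optimal play is mixed.
C3 is strictly dominated by C1 (it gives Player 1 strictly more in every row), so Player 2 never plays it.
On the remaining 2×2 (A, B vs C1, C2):
Let Player 1 play A with probability p. Expected payoff against C1: 3p + 2(1−p) = p + 2; against C2: (-2)p + 6(1−p) = −8p + 6.
Setting these equal: p + 2 = −8p + 6 ⇒ 9p = 4 ⇒ p = 4/9, and the value is (1)·(4/9) + 2 = 22/9.
For Player 2: with q = P(C1), equating A's and B's payoffs gives 5q − 2 = −4q + 6 ⇒ q = 8/9.

22/9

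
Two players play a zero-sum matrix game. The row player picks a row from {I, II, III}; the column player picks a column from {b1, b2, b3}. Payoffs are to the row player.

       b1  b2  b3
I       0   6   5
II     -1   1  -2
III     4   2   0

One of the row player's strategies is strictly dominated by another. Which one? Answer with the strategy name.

II

I gives a strictly higher payoff than II against every column: 0 > -1, 6 > 1, 5 > -2.
So II is strictly dominated and the row player never plays it.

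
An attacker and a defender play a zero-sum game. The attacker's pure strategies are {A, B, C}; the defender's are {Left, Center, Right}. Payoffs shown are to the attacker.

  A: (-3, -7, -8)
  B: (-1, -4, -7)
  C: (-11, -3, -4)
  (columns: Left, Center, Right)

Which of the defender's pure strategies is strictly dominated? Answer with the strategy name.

Center

Right holds the attacker's payoff strictly below Center in every row: -8 < -7, -7 < -4, -4 < -3.
So Center is strictly dominated for the defender.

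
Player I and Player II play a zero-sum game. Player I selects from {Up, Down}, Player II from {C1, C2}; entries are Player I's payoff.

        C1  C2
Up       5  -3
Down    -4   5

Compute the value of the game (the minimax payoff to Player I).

13/17

Row minima: Up → -3, Down → -4; maximin = -3.
Column maxima: C1 → 5, C2 → 5; minimax = 5.
-3 ≠ 5, so there is no saddle point; optimal play is mixed.
Let Player I play Up with probability p. Expected payoff against C1: 5p + (-4)(1−p) = 9p − 4; against C2: (-3)p + 5(1−p) = −8p + 5.
Setting these equal: 9p − 4 = −8p + 5 ⇒ 17p = 9 ⇒ p = 9/17, and the value is (9)·(9/17) − 4 = 13/17.
For Player II: with q = P(C1), equating Up's and Down's payoffs gives 8q − 3 = −9q + 5 ⇒ q = 8/17.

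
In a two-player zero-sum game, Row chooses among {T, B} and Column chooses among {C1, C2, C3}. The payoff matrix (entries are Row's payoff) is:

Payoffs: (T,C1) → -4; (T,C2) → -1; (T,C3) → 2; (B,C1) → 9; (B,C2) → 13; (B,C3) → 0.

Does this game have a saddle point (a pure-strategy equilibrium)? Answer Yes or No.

Row minima: T → -4, B → 0; maximin = 0.
Column maxima: C1 → 9, C2 → 13, C3 → 2; minimax = 2.
0 ≠ 2, so no pure-strategy equilibrium exists.

No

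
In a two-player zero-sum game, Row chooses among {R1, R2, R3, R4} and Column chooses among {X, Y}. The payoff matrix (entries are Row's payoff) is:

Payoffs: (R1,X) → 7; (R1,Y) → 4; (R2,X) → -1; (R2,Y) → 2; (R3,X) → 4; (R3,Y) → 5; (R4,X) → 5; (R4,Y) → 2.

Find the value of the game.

19/4

Row minima: R1 → 4, R2 → -1, R3 → 4, R4 → 2; maximin = 4.
Column maxima: X → 7, Y → 5; minimax = 5.
4 ≠ 5, so there is no saddle point; optimal play is mixed.
R2 is strictly dominated by R1, so Row never plays it.
R4 is strictly dominated by R1, so Row never plays it.
On the remaining 2×2 (R1, R3 vs X, Y):
Let Row play R1 with probability p. Expected payoff against X: 7p + 4(1−p) = 3p + 4; against Y: 4p + 5(1−p) = −p + 5.
Setting these equal: 3p + 4 = −p + 5 ⇒ 4p = 1 ⇒ p = 1/4, and the value is (3)·(1/4) + 4 = 19/4.
For Column: with q = P(X), equating R1's and R3's payoffs gives 3q + 4 = −q + 5 ⇒ q = 1/4.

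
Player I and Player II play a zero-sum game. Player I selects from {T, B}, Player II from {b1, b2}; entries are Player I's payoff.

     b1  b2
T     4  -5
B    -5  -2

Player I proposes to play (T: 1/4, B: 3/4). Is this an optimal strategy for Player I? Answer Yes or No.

Yes

Against b1 this mix gives (1/4)·4 + (3/4)·(-5) = -11/4.
Against b2 this mix gives (1/4)·(-5) + (3/4)·(-2) = -11/4.
All of Player II's active replies (b1, b2) yield -11/4, and no column does worse for Player I. The mix makes Player II indifferent and guarantees -11/4, so it is optimal.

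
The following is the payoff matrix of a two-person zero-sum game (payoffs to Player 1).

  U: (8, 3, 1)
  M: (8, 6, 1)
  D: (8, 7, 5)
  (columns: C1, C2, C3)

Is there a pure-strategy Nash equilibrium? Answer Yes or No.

Row minima: U → 1, M → 1, D → 5; maximin = 5.
Column maxima: C1 → 8, C2 → 7, C3 → 5; minimax = 5.
maximin = minimax = 5, so a saddle point exists.

Yes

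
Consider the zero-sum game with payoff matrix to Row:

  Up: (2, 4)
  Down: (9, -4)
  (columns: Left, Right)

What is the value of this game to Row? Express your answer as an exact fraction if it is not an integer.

44/15

Row minima: Up → 2, Down → -4; maximin = 2.
Column maxima: Left → 9, Right → 4; minimax = 4.
2 ≠ 4, so there is no saddle point; optimal play is mixed.
Let Row play Up with probability p. Expected payoff against Left: 2p + 9(1−p) = −7p + 9; against Right: 4p + (-4)(1−p) = 8p − 4.
Setting these equal: −7p + 9 = 8p − 4 ⇒ −15p = -13 ⇒ p = 13/15, and the value is (-7)·(13/15) + 9 = 44/15.
For Column: with q = P(Left), equating Up's and Down's payoffs gives −2q + 4 = 13q − 4 ⇒ q = 8/15.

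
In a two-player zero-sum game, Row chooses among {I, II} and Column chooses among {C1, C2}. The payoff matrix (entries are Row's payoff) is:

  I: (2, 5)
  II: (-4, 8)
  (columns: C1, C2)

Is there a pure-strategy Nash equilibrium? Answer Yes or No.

Yes

Row minima: I → 2, II → -4; maximin = 2.
Column maxima: C1 → 2, C2 → 8; minimax = 2.
maximin = minimax = 2, so a saddle point exists.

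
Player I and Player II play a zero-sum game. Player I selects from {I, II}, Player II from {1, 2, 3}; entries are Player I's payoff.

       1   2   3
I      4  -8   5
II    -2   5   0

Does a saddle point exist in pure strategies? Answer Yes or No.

Row minima: I → -8, II → -2; maximin = -2.
Column maxima: 1 → 4, 2 → 5, 3 → 5; minimax = 4.
-2 ≠ 4, so no pure-strategy equilibrium exists.

No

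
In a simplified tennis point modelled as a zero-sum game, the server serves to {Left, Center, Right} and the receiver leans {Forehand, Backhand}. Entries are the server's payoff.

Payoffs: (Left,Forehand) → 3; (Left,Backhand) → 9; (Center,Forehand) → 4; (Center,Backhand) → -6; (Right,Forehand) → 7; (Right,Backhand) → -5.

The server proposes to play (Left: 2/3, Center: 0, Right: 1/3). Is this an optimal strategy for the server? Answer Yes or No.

Against Forehand this mix gives (2/3)·3 + (1/3)·7 = 13/3.
Against Backhand this mix gives (2/3)·9 + (1/3)·(-5) = 13/3.
All of the receiver's active replies (Forehand, Backhand) yield 13/3, and no column does worse for the server. The mix makes the receiver indifferent and guarantees 13/3, so it is optimal.

Yes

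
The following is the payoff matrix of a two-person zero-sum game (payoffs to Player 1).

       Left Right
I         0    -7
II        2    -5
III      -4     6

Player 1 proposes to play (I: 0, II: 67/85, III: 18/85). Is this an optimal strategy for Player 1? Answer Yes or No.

No

Against Left this mix gives (67/85)·2 + (18/85)·(-4) = 62/85.
Against Right this mix gives (67/85)·(-5) + (18/85)·6 = -227/85.
Player 2 will play Right, holding Player 1 to -227/85. Shifting weight toward the row that does better against Right would raise this floor (the equalizing mix achieves -8/17 against both Right and Left), so the proposed strategy is not optimal.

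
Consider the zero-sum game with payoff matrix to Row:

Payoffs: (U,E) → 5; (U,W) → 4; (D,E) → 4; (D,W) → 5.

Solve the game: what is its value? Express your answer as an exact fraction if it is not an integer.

Row minima: U → 4, D → 4; maximin = 4.
Column maxima: E → 5, W → 5; minimax = 5.
4 ≠ 5, so there is no saddle point; optimal play is mixed.
Let Row play U with probability p. Expected payoff against E: 5p + 4(1−p) = p + 4; against W: 4p + 5(1−p) = −p + 5.
Setting these equal: p + 4 = −p + 5 ⇒ 2p = 1 ⇒ p = 1/2, and the value is (1)·(1/2) + 4 = 9/2.
For Column: with q = P(E), equating U's and D's payoffs gives q + 4 = −q + 5 ⇒ q = 1/2.

9/2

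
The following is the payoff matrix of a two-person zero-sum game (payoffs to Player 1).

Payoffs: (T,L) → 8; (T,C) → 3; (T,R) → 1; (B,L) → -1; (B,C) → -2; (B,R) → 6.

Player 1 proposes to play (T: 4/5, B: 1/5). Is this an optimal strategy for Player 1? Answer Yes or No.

Yes

Against L this mix gives (4/5)·8 + (1/5)·(-1) = 31/5.
Against C this mix gives (4/5)·3 + (1/5)·(-2) = 2.
Against R this mix gives (4/5)·1 + (1/5)·6 = 2.
All of Player 2's active replies (C, R) yield 2, and no column does worse for Player 1. The mix makes Player 2 indifferent and guarantees 2, so it is optimal.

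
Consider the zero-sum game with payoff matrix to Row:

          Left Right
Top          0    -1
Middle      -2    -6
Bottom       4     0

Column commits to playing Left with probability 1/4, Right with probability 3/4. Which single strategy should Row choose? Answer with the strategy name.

Bottom

Expected payoff of Top: (1/4)·0 + (3/4)·(-1) = -3/4.
Expected payoff of Middle: (1/4)·(-2) + (3/4)·(-6) = -5.
Expected payoff of Bottom: (1/4)·4 + (3/4)·0 = 1.
The largest is 1, so Row's best response is Bottom.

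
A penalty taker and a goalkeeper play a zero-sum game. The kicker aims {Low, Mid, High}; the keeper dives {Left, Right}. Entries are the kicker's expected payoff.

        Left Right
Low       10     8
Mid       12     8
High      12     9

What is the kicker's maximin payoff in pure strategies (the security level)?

9

Row minima: Low → 8, Mid → 8, High → 9.
The best of these is 9.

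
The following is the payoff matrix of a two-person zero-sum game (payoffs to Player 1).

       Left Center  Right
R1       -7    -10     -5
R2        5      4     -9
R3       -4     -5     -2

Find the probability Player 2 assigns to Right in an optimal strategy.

9/16

Row minima: R1 → -10, R2 → -9, R3 → -5; maximin = -5.
Column maxima: Left → 5, Center → 4, Right → -2; minimax = -2.
-5 ≠ -2, so there is no saddle point; optimal play is mixed.
R1 is strictly dominated by R3, so Player 1 never plays it.
Left is strictly dominated by Center (it gives Player 1 strictly more in every row), so Player 2 never plays it.
On the remaining 2×2 (R2, R3 vs Center, Right):
Let Player 1 play R2 with probability p. Expected payoff against Center: 4p + (-5)(1−p) = 9p − 5; against Right: (-9)p + (-2)(1−p) = −7p − 2.
Setting these equal: 9p − 5 = −7p − 2 ⇒ 16p = 3 ⇒ p = 3/16, and the value is (9)·(3/16) − 5 = -53/16.
For Player 2: with q = P(Center), equating R2's and R3's payoffs gives 13q − 9 = −3q − 2 ⇒ q = 7/16.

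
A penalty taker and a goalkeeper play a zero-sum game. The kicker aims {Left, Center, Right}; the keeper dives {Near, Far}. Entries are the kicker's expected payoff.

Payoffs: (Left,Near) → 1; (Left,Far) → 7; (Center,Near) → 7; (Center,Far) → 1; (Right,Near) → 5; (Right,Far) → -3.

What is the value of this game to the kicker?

4

Row minima: Left → 1, Center → 1, Right → -3; maximin = 1.
Column maxima: Near → 7, Far → 7; minimax = 7.
1 ≠ 7, so there is no saddle point; optimal play is mixed.
Right is strictly dominated by Center, so the kicker never plays it.
On the remaining 2×2 (Left, Center vs Near, Far):
Let the kicker play Left with probability p. Expected payoff against Near: 1p + 7(1−p) = −6p + 7; against Far: 7p + 1(1−p) = 6p + 1.
Setting these equal: −6p + 7 = 6p + 1 ⇒ −12p = -6 ⇒ p = 1/2, and the value is (-6)·(1/2) + 7 = 4.
For the keeper: with q = P(Near), equating Left's and Center's payoffs gives −6q + 7 = 6q + 1 ⇒ q = 1/2.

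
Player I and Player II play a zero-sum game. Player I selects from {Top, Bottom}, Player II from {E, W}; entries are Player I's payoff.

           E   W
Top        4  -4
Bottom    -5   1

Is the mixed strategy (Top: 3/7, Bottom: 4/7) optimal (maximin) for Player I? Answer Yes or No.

Yes

Against E this mix gives (3/7)·4 + (4/7)·(-5) = -8/7.
Against W this mix gives (3/7)·(-4) + (4/7)·1 = -8/7.
All of Player II's active replies (E, W) yield -8/7, and no column does worse for Player I. The mix makes Player II indifferent and guarantees -8/7, so it is optimal.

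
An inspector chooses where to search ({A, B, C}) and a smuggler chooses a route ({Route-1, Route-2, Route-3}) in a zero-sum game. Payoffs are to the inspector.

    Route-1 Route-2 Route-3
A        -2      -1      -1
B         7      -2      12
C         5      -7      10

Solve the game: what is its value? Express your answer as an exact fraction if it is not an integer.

Row minima: A → -2, B → -2, C → -7; maximin = -2.
Column maxima: Route-1 → 7, Route-2 → -1, Route-3 → 12; minimax = -1.
-2 ≠ -1, so there is no saddle point; optimal play is mixed.
C is strictly dominated by B, so the inspector never plays it.
Route-3 is strictly dominated by Route-1 (it gives the inspector strictly more in every row), so the smuggler never plays it.
On the remaining 2×2 (A, B vs Route-1, Route-2):
Let the inspector play A with probability p. Expected payoff against Route-1: (-2)p + 7(1−p) = −9p + 7; against Route-2: (-1)p + (-2)(1−p) = p − 2.
Setting these equal: −9p + 7 = p − 2 ⇒ −10p = -9 ⇒ p = 9/10, and the value is (-9)·(9/10) + 7 = -11/10.
For the smuggler: with q = P(Route-1), equating A's and B's payoffs gives −q − 1 = 9q − 2 ⇒ q = 1/10.

-11/10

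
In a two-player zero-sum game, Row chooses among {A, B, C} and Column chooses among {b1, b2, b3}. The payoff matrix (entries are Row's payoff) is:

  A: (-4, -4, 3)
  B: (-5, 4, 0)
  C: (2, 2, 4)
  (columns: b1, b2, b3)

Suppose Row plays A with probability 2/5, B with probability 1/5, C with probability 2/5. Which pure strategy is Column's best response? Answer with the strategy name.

b1

If Column plays b1, Row's expected payoff is (2/5)·(-4) + (1/5)·(-5) + (2/5)·2 = -9/5.
If Column plays b2, Row's expected payoff is (2/5)·(-4) + (1/5)·4 + (2/5)·2 = 0.
If Column plays b3, Row's expected payoff is (2/5)·3 + (1/5)·0 + (2/5)·4 = 14/5.
Column minimizes Row's payoff; the smallest is -9/5, so the best response is b1.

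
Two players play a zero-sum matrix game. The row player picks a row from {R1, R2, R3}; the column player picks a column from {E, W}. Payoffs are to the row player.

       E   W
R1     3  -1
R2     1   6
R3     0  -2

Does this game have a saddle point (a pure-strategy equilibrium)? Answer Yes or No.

No

Row minima: R1 → -1, R2 → 1, R3 → -2; maximin = 1.
Column maxima: E → 3, W → 6; minimax = 3.
1 ≠ 3, so no pure-strategy equilibrium exists.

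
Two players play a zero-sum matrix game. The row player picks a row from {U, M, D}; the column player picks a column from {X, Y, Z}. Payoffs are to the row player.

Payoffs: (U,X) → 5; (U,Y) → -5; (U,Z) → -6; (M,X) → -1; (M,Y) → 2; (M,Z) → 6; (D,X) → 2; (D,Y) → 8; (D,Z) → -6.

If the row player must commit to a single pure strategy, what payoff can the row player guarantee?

-1

Row minima: U → -6, M → -1, D → -6.
The best of these is -1.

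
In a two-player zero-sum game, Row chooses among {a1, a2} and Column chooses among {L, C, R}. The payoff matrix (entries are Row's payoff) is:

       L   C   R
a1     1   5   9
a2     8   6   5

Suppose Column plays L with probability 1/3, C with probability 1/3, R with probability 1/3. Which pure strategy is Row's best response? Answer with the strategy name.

a2

Expected payoff of a1: (1/3)·1 + (1/3)·5 + (1/3)·9 = 5.
Expected payoff of a2: (1/3)·8 + (1/3)·6 + (1/3)·5 = 19/3.
The largest is 19/3, so Row's best response is a2.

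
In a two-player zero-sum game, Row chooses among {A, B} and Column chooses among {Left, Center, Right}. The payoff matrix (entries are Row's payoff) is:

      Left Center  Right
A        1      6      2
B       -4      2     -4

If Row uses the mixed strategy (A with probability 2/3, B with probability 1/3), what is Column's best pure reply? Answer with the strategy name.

Left

If Column plays Left, Row's expected payoff is (2/3)·1 + (1/3)·(-4) = -2/3.
If Column plays Center, Row's expected payoff is (2/3)·6 + (1/3)·2 = 14/3.
If Column plays Right, Row's expected payoff is (2/3)·2 + (1/3)·(-4) = 0.
Column minimizes Row's payoff; the smallest is -2/3, so the best response is Left.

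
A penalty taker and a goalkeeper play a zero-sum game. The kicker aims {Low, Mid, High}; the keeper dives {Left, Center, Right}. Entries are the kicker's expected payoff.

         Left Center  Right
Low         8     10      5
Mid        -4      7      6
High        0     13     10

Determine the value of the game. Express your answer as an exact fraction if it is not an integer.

80/13

Row minima: Low → 5, Mid → -4, High → 0; maximin = 5.
Column maxima: Left → 8, Center → 13, Right → 10; minimax = 8.
5 ≠ 8, so there is no saddle point; optimal play is mixed.
Mid is strictly dominated by High, so the kicker never plays it.
Center is strictly dominated by Left (it gives the kicker strictly more in every row), so the keeper never plays it.
On the remaining 2×2 (Low, High vs Left, Right):
Let the kicker play Low with probability p. Expected payoff against Left: 8p + 0(1−p) = 8p; against Right: 5p + 10(1−p) = −5p + 10.
Setting these equal: 8p = −5p + 10 ⇒ 13p = 10 ⇒ p = 10/13, and the value is (8)·(10/13) = 80/13.
For the keeper: with q = P(Left), equating Low's and High's payoffs gives 3q + 5 = −10q + 10 ⇒ q = 5/13.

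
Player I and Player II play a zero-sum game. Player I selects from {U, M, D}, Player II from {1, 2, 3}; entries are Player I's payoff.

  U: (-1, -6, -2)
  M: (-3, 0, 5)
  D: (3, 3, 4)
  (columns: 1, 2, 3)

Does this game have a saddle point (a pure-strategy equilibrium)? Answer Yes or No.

Yes

Row minima: U → -6, M → -3, D → 3; maximin = 3.
Column maxima: 1 → 3, 2 → 3, 3 → 5; minimax = 3.
maximin = minimax = 3, so a saddle point exists.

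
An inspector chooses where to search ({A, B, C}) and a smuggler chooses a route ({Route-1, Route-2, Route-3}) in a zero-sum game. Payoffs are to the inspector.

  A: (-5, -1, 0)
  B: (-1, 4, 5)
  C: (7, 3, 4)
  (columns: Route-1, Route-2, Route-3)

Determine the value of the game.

Row minima: A → -5, B → -1, C → 3; maximin = 3.
Column maxima: Route-1 → 7, Route-2 → 4, Route-3 → 5; minimax = 4.
3 ≠ 4, so there is no saddle point; optimal play is mixed.
A is strictly dominated by B, so the inspector never plays it.
Route-3 is strictly dominated by Route-2 (it gives the inspector strictly more in every row), so the smuggler never plays it.
On the remaining 2×2 (B, C vs Route-1, Route-2):
Let the inspector play B with probability p. Expected payoff against Route-1: (-1)p + 7(1−p) = −8p + 7; against Route-2: 4p + 3(1−p) = p + 3.
Setting these equal: −8p + 7 = p + 3 ⇒ −9p = -4 ⇒ p = 4/9, and the value is (-8)·(4/9) + 7 = 31/9.
For the smuggler: with q = P(Route-1), equating B's and C's payoffs gives −5q + 4 = 4q + 3 ⇒ q = 1/9.

31/9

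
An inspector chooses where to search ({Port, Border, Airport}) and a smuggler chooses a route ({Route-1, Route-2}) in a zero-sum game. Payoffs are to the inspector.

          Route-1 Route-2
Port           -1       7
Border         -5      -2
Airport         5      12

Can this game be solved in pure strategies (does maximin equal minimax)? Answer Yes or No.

Yes

Row minima: Port → -1, Border → -5, Airport → 5; maximin = 5.
Column maxima: Route-1 → 5, Route-2 → 12; minimax = 5.
maximin = minimax = 5, so a saddle point exists.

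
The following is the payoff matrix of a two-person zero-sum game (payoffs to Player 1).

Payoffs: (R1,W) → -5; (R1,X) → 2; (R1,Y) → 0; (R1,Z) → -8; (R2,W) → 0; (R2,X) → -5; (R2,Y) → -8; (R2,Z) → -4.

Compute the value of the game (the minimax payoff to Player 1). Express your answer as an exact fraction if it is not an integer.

Row minima: R1 → -8, R2 → -8; maximin = -8.
Column maxima: W → 0, X → 2, Y → 0, Z → -4; minimax = -4.
-8 ≠ -4, so there is no saddle point; optimal play is mixed.
W is strictly dominated by Z (it gives Player 1 strictly more in every row), so Player 2 never plays it.
X is strictly dominated by Y (it gives Player 1 strictly more in every row), so Player 2 never plays it.
On the remaining 2×2 (R1, R2 vs Y, Z):
Let Player 1 play R1 with probability p. Expected payoff against Y: 0p + (-8)(1−p) = 8p − 8; against Z: (-8)p + (-4)(1−p) = −4p − 4.
Setting these equal: 8p − 8 = −4p − 4 ⇒ 12p = 4 ⇒ p = 1/3, and the value is (8)·(1/3) − 8 = -16/3.
For Player 2: with q = P(Y), equating R1's and R2's payoffs gives 8q − 8 = −4q − 4 ⇒ q = 1/3.

-16/3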